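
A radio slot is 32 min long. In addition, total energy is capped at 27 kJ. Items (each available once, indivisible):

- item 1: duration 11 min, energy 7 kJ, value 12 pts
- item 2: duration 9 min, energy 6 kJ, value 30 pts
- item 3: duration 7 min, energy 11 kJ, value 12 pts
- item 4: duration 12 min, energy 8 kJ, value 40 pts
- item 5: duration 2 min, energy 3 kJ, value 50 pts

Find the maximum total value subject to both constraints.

120 pts

Feasible sets respecting both limits:
- item 2+item 4+item 5: duration 23, energy 17, value 120
- item 1+item 2+item 3+item 5: duration 29, energy 27, value 104
- item 1+item 4+item 5: duration 25, energy 18, value 102
Best: 120 pts.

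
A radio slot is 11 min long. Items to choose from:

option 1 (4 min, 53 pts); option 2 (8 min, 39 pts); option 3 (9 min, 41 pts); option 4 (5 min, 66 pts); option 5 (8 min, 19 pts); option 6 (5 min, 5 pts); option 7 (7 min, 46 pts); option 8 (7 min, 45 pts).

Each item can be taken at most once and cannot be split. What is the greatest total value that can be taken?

119 pts

Check high-value combinations within 11 min:
- option 1+option 4: duration 4+5=9, value 53+66=119
- option 1+option 7: duration 4+7=11, value 53+46=99
- option 1+option 8: duration 4+7=11, value 53+45=98
- option 4+option 6: duration 5+5=10, value 66+5=71
Best: 119 pts.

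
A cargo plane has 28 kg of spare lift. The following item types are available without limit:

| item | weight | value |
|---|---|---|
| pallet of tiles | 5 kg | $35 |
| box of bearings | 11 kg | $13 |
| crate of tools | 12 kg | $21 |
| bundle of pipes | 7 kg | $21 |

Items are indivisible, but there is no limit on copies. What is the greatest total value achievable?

Best value-per-unit is pallet of tiles at 35/5, and filling with it alone uses weight 5×5=25. No mix of the others beats 5×35 = 175.

$175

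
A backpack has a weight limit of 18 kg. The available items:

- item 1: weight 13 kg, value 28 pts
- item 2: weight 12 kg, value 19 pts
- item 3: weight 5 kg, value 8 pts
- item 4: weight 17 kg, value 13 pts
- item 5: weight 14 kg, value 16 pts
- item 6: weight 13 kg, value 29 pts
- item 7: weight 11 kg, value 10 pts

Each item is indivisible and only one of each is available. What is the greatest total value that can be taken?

Check high-value combinations within 18 kg:
- item 3+item 6: weight 5+13=18, value 8+29=37
- item 1+item 3: weight 13+5=18, value 28+8=36
- item 6: weight 13, value 29
- item 1: weight 13, value 28
Best: 37 pts.

37 pts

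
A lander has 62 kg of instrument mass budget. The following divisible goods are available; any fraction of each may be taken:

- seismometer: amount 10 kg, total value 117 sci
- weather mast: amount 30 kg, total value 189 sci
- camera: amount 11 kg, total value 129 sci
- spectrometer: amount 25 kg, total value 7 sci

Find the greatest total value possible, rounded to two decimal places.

438.08

Take in order of value per unit:
- camera (129/11 per unit): all 11 → value 129, running total 129.00
- seismometer (117/10 per unit): all 10 → value 117, running total 246.00
- weather mast (189/30 per unit): all 30 → value 189, running total 435.00
- spectrometer (7/25 per unit): 11 of 25 → value 11×7/25 = 3.0800, running total 438.08
Total 438.08.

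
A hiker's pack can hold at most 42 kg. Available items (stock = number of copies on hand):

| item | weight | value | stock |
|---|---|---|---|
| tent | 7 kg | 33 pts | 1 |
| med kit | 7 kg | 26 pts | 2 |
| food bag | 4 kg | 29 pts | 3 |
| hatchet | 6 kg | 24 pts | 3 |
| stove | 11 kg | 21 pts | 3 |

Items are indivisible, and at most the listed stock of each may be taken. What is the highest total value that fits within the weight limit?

Top feasible selections:
- 1×tent + 2×med kit + 3×food bag + 1×hatchet: weight 39, value 196
- 1×tent + 1×med kit + 3×food bag + 2×hatchet: weight 38, value 194
- 1×tent + 3×food bag + 3×hatchet: weight 37, value 192
- 1×tent + 2×med kit + 2×food bag + 2×hatchet: weight 41, value 191
Best: 196 pts.

196 pts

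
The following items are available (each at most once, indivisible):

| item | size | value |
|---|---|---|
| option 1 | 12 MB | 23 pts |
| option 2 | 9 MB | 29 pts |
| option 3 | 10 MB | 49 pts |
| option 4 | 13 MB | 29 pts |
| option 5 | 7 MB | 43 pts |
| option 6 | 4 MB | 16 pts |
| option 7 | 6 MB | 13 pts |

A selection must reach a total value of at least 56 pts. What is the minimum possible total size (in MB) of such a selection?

11

Subsets with value ≥ 56, sorted by total size:
- option 5+option 6: size 11, value 59
- option 5+option 7: size 13, value 56
Minimum size: 11 MB.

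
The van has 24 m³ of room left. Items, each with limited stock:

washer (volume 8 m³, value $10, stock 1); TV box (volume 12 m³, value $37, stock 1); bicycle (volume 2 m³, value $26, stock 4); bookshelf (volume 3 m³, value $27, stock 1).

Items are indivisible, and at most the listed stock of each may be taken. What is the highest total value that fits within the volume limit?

$168

Best selections within volume 24 and stock limits:
- 1×TV box + 4×bicycle + 1×bookshelf: volume 23, value 168
- 1×TV box + 3×bicycle + 1×bookshelf: volume 21, value 142
- 1×washer + 4×bicycle + 1×bookshelf: volume 19, value 141
- 1×TV box + 4×bicycle: volume 20, value 141
Best: $168.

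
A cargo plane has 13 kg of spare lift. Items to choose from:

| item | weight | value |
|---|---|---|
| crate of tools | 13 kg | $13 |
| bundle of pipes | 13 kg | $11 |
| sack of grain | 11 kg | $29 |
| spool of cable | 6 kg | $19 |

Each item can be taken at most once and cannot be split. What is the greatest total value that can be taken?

Check high-value combinations within 13 kg:
- sack of grain: weight 11, value 29
- spool of cable: weight 6, value 19
- crate of tools: weight 13, value 13
Best: $29.

$29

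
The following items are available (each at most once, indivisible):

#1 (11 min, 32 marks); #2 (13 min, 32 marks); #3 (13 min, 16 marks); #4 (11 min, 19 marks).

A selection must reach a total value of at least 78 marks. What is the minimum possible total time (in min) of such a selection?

35

Subsets with value ≥ 78, sorted by total time:
- #1+#2+#4: time 35, value 83
- #1+#2+#3: time 37, value 80
- #1+#2+#3+#4: time 48, value 99
Minimum time: 35 min.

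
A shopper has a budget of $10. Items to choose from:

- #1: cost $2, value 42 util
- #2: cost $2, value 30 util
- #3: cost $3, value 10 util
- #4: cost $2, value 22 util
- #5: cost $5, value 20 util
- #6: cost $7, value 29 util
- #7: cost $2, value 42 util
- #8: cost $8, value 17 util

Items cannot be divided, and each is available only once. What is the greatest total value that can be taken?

Check high-value combinations within $10:
- #1+#2+#4+#7: cost 2+2+2+2=8, value 42+30+22+42=136
- #1+#2+#3+#7: cost 2+2+3+2=9, value 42+30+10+42=124
- #1+#3+#4+#7: cost 2+3+2+2=9, value 42+10+22+42=116
- #1+#2+#7: cost 2+2+2=6, value 42+30+42=114
- #1+#4+#7: cost 2+2+2=6, value 42+22+42=106
Best: 136 util.

136 util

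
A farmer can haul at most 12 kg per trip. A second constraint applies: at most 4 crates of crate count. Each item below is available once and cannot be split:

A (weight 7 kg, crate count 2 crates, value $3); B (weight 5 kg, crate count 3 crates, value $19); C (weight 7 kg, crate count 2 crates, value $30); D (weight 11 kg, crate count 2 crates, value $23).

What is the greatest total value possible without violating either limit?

Feasible sets respecting both limits:
- C: weight 7, crate count 2, value 30
- D: weight 11, crate count 2, value 23
- B: weight 5, crate count 3, value 19
Best: $30.

$30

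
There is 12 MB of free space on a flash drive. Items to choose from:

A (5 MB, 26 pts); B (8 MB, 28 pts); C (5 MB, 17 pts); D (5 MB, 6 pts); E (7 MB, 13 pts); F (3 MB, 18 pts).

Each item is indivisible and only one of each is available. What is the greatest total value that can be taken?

This is a 0/1 knapsack; check combinations near the capacity.
- B+F: size 8+3=11, value 28+18=46
- A+F: size 5+3=8, value 26+18=44
- A+C: size 5+5=10, value 26+17=43
Best: 46 pts.

46 pts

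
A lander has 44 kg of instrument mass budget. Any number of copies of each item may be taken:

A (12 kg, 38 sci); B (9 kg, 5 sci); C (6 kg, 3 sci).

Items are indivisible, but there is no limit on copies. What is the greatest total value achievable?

117 sci

Best value-per-unit is A at 38/12; filling with it alone gives 3×38 = 114.
Optimal mix: 3×A + 1×C → mass 42, value 117.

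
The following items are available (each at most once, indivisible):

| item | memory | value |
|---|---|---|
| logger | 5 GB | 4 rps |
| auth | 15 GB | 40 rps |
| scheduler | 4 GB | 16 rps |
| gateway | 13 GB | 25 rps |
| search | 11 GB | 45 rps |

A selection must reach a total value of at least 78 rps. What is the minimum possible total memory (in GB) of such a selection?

Subsets with value ≥ 78, sorted by total memory:
- auth+search: memory 26, value 85
- scheduler+gateway+search: memory 28, value 86
Minimum memory: 26 GB.

26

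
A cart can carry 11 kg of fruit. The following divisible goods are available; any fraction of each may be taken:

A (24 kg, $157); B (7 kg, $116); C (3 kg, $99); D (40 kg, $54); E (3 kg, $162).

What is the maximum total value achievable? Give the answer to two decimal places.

343.86

Take in order of value per unit:
- E (162/3 per unit): all 3 → value 162, running total 162.00
- C (99/3 per unit): all 3 → value 99, running total 261.00
- B (116/7 per unit): 5 of 7 → value 5×116/7 = 82.8571, running total 343.86
Total 343.86.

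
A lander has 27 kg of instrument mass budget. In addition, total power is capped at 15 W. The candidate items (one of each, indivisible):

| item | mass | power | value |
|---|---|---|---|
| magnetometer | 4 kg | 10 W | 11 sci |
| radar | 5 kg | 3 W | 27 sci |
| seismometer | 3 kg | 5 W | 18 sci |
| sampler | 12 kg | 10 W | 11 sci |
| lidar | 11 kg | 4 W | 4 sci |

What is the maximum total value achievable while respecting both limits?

Feasible sets respecting both limits:
- radar+seismometer+lidar: mass 19, power 12, value 49
- radar+seismometer: mass 8, power 8, value 45
- magnetometer+radar: mass 9, power 13, value 38
- radar+sampler: mass 17, power 13, value 38
Best: 49 sci.

49 sci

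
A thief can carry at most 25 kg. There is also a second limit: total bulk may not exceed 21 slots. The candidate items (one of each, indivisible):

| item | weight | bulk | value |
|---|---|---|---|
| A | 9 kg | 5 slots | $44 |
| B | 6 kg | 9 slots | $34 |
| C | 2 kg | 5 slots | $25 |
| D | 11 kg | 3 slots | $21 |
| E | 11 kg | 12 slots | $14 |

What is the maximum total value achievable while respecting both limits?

$103

Feasible sets respecting both limits:
- A+B+C: weight 17, bulk 19, value 103
- A+C+D: weight 22, bulk 13, value 90
- B+C+D: weight 19, bulk 17, value 80
- A+B: weight 15, bulk 14, value 78
Best: $103.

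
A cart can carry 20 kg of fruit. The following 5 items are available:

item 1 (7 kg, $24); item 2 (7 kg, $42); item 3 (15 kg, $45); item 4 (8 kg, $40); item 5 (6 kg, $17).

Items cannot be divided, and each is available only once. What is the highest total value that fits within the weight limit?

$83

This is a 0/1 knapsack; check combinations near the capacity.
- item 1+item 2+item 5: weight 7+7+6=20, value 24+42+17=83
- item 2+item 4: weight 7+8=15, value 42+40=82
- item 1+item 2: weight 7+7=14, value 24+42=66
- item 1+item 4: weight 7+8=15, value 24+40=64
- item 2+item 5: weight 7+6=13, value 42+17=59
Best: $83.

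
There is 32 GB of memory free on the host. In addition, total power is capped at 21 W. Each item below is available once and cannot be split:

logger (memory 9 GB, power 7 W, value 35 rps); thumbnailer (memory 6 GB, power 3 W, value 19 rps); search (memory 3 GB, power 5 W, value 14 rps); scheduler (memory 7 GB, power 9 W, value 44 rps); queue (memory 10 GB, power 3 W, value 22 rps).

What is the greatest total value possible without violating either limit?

101 rps

Feasible sets respecting both limits:
- logger+scheduler+queue: memory 26, power 19, value 101
- thumbnailer+search+scheduler+queue: memory 26, power 20, value 99
- logger+thumbnailer+scheduler: memory 22, power 19, value 98
- logger+search+scheduler: memory 19, power 21, value 93
Best: 101 rps.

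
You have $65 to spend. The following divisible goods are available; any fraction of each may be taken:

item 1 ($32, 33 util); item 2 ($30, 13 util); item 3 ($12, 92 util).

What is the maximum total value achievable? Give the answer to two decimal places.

Take in order of value per unit:
- item 3 (92/12 per unit): all 12 → value 92, running total 92.00
- item 1 (33/32 per unit): all 32 → value 33, running total 125.00
- item 2 (13/30 per unit): 21 of 30 → value 21×13/30 = 9.1000, running total 134.10
Total 134.10.

134.10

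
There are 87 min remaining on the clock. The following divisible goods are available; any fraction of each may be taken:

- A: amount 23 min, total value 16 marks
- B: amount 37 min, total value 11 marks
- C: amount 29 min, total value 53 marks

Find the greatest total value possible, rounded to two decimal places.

Take in order of value per unit:
- C (53/29 per unit): all 29 → value 53, running total 53.00
- A (16/23 per unit): all 23 → value 16, running total 69.00
- B (11/37 per unit): 35 of 37 → value 35×11/37 = 10.4054, running total 79.41
Total 79.41.

79.41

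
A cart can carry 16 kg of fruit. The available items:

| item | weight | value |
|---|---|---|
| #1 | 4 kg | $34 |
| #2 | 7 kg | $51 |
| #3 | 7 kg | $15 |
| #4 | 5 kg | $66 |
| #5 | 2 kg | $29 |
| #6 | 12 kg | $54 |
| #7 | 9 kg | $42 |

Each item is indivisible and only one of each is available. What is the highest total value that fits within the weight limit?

$151

Check high-value combinations within 16 kg:
- #1+#2+#4: weight 4+7+5=16, value 34+51+66=151
- #2+#4+#5: weight 7+5+2=14, value 51+66+29=146
- #4+#5+#7: weight 5+2+9=16, value 66+29+42=137
- #1+#4+#5: weight 4+5+2=11, value 34+66+29=129
Best: $151.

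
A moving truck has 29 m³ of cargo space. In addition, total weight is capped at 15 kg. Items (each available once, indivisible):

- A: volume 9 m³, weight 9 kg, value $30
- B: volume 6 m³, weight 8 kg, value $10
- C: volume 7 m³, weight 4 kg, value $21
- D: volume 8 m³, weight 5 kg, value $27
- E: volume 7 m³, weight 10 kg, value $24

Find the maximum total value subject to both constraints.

$57

Feasible sets respecting both limits:
- A+D: volume 17, weight 14, value 57
- A+C: volume 16, weight 13, value 51
- D+E: volume 15, weight 15, value 51
- C+D: volume 15, weight 9, value 48
Best: $57.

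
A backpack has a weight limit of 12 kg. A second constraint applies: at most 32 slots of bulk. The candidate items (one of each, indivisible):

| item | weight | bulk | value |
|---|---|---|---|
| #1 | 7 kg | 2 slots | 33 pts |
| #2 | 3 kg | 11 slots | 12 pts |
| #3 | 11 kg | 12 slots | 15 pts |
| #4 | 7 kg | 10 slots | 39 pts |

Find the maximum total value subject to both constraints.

Feasible sets respecting both limits:
- #2+#4: weight 10, bulk 21, value 51
- #1+#2: weight 10, bulk 13, value 45
- #4: weight 7, bulk 10, value 39
- #1: weight 7, bulk 2, value 33
Best: 51 pts.

51 pts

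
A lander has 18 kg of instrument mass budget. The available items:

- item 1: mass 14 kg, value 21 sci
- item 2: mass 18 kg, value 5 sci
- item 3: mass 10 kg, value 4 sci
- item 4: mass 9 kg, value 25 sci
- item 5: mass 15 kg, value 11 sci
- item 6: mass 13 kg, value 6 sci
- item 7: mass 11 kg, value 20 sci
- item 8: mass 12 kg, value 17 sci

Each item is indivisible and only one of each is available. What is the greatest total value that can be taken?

This is a 0/1 knapsack; check combinations near the capacity.
- item 4: mass 9, value 25
- item 1: mass 14, value 21
- item 7: mass 11, value 20
- item 8: mass 12, value 17
- item 5: mass 15, value 11
Best: 25 sci.

25 sci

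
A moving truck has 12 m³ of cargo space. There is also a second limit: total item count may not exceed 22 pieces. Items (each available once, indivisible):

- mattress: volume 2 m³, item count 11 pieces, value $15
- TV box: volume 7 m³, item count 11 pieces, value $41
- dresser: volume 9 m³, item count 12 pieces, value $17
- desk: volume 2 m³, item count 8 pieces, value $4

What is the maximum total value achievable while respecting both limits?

$56

Feasible sets respecting both limits:
- mattress+TV box: volume 9, item count 22, value 56
- TV box+desk: volume 9, item count 19, value 45
- TV box: volume 7, item count 11, value 41
- dresser+desk: volume 11, item count 20, value 21
Best: $56.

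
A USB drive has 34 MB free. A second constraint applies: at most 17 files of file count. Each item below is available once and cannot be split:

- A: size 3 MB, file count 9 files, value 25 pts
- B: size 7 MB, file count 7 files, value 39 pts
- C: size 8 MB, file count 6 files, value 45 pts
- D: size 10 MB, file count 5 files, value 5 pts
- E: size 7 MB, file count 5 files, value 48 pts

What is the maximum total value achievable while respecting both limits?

98 pts

Feasible sets respecting both limits:
- C+D+E: size 25, file count 16, value 98
- C+E: size 15, file count 11, value 93
- B+D+E: size 24, file count 17, value 92
Best: 98 pts.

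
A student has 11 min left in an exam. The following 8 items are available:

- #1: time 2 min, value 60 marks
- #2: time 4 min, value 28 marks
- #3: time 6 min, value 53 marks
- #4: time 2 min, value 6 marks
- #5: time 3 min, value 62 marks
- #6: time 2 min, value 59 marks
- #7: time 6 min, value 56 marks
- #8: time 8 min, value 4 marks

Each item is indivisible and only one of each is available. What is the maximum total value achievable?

Check high-value combinations within 11 min:
- #1+#2+#5+#6: time 2+4+3+2=11, value 60+28+62+59=209
- #1+#4+#5+#6: time 2+2+3+2=9, value 60+6+62+59=187
- #1+#5+#6: time 2+3+2=7, value 60+62+59=181
Best: 209 marks.

209 marks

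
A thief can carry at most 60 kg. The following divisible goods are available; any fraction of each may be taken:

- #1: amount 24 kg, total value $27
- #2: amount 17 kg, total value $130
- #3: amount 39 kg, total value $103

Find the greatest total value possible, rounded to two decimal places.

237.50

Take in order of value per unit:
- #2 (130/17 per unit): all 17 → value 130, running total 130.00
- #3 (103/39 per unit): all 39 → value 103, running total 233.00
- #1 (27/24 per unit): 4 of 24 → value 4×27/24 = 4.5000, running total 237.50
Total 237.50.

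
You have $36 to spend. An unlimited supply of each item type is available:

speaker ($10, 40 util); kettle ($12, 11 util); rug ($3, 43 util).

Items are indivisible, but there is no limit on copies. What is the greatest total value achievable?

516 util

Best value-per-unit is rug at 43/3, and filling with it alone uses cost 12×3=36. No mix of the others beats 12×43 = 516.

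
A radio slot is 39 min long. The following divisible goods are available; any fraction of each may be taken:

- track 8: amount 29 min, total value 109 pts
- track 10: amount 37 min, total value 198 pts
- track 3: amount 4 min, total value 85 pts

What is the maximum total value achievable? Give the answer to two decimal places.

Take in order of value per unit:
- track 3 (85/4 per unit): all 4 → value 85, running total 85.00
- track 10 (198/37 per unit): 35 of 37 → value 35×198/37 = 187.2973, running total 272.30
Total 272.30.

272.30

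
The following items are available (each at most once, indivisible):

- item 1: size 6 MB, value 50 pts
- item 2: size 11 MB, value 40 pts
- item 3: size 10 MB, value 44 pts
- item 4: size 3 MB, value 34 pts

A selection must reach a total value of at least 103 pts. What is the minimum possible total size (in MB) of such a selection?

Subsets with value ≥ 103, sorted by total size:
- item 1+item 3+item 4: size 19, value 128
- item 1+item 2+item 4: size 20, value 124
Minimum size: 19 MB.

19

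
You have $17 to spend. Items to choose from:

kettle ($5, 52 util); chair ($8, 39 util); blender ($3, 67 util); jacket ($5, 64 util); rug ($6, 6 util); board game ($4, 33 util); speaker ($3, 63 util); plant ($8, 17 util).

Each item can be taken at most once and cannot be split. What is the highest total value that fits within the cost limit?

Check high-value combinations within $17:
- kettle+blender+jacket+speaker: cost 5+3+5+3=16, value 52+67+64+63=246
- blender+jacket+board game+speaker: cost 3+5+4+3=15, value 67+64+33+63=227
- kettle+blender+jacket+board game: cost 5+3+5+4=17, value 52+67+64+33=216
Best: 246 util.

246 util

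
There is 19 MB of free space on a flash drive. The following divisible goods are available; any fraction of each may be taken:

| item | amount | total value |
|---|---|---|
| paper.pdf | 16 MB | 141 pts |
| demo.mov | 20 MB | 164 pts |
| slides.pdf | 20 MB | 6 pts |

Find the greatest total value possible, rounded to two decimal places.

165.60

Take in order of value per unit:
- paper.pdf (141/16 per unit): all 16 → value 141, running total 141.00
- demo.mov (164/20 per unit): 3 of 20 → value 3×164/20 = 24.6000, running total 165.60
Total 165.60.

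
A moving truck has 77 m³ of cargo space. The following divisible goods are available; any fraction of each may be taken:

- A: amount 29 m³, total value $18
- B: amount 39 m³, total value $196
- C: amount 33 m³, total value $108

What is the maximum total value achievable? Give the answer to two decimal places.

307.10

Take in order of value per unit:
- B (196/39 per unit): all 39 → value 196, running total 196.00
- C (108/33 per unit): all 33 → value 108, running total 304.00
- A (18/29 per unit): 5 of 29 → value 5×18/29 = 3.1034, running total 307.10
Total 307.10.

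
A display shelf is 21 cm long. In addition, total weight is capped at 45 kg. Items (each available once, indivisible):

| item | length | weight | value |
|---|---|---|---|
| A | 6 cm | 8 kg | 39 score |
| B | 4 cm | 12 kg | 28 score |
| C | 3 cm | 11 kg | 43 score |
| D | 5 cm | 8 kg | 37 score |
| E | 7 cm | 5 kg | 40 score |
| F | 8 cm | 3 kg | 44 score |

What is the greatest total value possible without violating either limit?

159 score

Feasible sets respecting both limits:
- A+C+D+E: length 21, weight 32, value 159
- A+B+C+F: length 21, weight 34, value 154
- B+C+D+F: length 20, weight 34, value 152
Best: 159 score.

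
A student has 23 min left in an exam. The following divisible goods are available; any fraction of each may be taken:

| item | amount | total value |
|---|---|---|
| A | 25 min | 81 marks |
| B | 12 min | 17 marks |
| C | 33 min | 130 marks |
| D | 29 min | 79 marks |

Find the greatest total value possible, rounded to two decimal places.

90.61

Take in order of value per unit:
- C (130/33 per unit): 23 of 33 → value 23×130/33 = 90.6061, running total 90.61
Total 90.61.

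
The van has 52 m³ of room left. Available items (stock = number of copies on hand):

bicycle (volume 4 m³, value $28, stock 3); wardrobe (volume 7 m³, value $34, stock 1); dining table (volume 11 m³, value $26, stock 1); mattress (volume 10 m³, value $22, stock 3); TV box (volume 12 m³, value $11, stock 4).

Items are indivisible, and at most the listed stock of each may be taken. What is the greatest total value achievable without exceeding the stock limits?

Top feasible selections:
- 3×bicycle + 1×wardrobe + 1×dining table + 2×mattress: volume 50, value 188
- 3×bicycle + 1×wardrobe + 3×mattress: volume 49, value 184
- 3×bicycle + 1×wardrobe + 1×dining table + 1×mattress + 1×TV box: volume 52, value 177
Best: $188.

$188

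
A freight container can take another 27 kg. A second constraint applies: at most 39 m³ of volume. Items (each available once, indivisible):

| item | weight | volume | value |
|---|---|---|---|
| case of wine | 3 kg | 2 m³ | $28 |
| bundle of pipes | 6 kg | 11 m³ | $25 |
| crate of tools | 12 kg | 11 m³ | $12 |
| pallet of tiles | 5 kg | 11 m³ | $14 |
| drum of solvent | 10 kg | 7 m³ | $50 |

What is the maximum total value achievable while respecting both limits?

Feasible sets respecting both limits:
- case of wine+bundle of pipes+pallet of tiles+drum of solvent: weight 24, volume 31, value 117
- case of wine+bundle of pipes+drum of solvent: weight 19, volume 20, value 103
- case of wine+pallet of tiles+drum of solvent: weight 18, volume 20, value 92
- case of wine+crate of tools+drum of solvent: weight 25, volume 20, value 90
Best: $117.

$117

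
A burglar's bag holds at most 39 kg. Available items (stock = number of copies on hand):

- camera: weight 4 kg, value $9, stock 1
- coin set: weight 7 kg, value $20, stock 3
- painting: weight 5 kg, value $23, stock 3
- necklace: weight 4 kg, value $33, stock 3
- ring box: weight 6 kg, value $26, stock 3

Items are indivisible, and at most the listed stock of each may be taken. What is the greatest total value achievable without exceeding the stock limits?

$220

Best selections within weight 39 and stock limits:
- 3×painting + 3×necklace + 2×ring box: weight 39, value 220
- 1×camera + 1×painting + 3×necklace + 3×ring box: weight 39, value 209
Best: $220.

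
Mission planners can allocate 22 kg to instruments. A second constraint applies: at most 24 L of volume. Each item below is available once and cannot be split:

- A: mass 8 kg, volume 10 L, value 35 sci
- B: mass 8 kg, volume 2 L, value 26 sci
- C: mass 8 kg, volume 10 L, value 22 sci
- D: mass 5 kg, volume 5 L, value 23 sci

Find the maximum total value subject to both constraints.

Feasible sets respecting both limits:
- A+B+D: mass 21, volume 17, value 84
- B+C+D: mass 21, volume 17, value 71
- A+B: mass 16, volume 12, value 61
- A+D: mass 13, volume 15, value 58
Best: 84 sci.

84 sci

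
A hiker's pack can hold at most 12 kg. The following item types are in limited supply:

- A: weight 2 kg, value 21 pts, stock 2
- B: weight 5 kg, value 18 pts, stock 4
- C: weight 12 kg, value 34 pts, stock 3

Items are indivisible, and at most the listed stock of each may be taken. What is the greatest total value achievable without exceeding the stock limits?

60 pts

Best selections within weight 12 and stock limits:
- 2×A + 1×B: weight 9, value 60
- 1×A + 2×B: weight 12, value 57
- 2×A: weight 4, value 42
- 1×A + 1×B: weight 7, value 39
Best: 60 pts.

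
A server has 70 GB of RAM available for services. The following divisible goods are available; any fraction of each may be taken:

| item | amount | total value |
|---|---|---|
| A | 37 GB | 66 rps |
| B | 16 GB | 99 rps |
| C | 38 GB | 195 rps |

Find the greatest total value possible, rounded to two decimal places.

322.54

Take in order of value per unit:
- B (99/16 per unit): all 16 → value 99, running total 99.00
- C (195/38 per unit): all 38 → value 195, running total 294.00
- A (66/37 per unit): 16 of 37 → value 16×66/37 = 28.5405, running total 322.54
Total 322.54.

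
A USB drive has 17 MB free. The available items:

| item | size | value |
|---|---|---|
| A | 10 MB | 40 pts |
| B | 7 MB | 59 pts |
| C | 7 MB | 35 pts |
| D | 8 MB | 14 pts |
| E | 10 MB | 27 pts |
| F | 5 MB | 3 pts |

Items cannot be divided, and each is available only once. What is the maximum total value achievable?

Check high-value combinations within 17 MB:
- A+B: size 10+7=17, value 40+59=99
- B+C: size 7+7=14, value 59+35=94
- B+E: size 7+10=17, value 59+27=86
- A+C: size 10+7=17, value 40+35=75
Best: 99 pts.

99 pts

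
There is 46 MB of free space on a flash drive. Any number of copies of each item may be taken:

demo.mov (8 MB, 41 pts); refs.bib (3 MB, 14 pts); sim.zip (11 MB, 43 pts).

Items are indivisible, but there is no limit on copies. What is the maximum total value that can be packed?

233 pts

Best value-per-unit is demo.mov at 41/8; filling with it alone gives 5×41 = 205.
Optimal mix: 5×demo.mov + 2×refs.bib → size 46, value 233.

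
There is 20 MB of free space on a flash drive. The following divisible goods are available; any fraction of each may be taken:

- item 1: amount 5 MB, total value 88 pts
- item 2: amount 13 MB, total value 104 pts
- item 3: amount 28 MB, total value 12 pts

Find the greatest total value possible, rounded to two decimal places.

Take in order of value per unit:
- item 1 (88/5 per unit): all 5 → value 88, running total 88.00
- item 2 (104/13 per unit): all 13 → value 104, running total 192.00
- item 3 (12/28 per unit): 2 of 28 → value 2×12/28 = 0.8571, running total 192.86
Total 192.86.

192.86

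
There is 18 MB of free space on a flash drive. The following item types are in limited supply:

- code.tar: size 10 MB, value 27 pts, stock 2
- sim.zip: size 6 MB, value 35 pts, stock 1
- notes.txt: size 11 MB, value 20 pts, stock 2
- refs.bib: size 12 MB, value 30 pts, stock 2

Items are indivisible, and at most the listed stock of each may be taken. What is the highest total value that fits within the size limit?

Top feasible selections:
- 1×sim.zip + 1×refs.bib: size 18, value 65
- 1×code.tar + 1×sim.zip: size 16, value 62
- 1×sim.zip + 1×notes.txt: size 17, value 55
- 1×sim.zip: size 6, value 35
Best: 65 pts.

65 pts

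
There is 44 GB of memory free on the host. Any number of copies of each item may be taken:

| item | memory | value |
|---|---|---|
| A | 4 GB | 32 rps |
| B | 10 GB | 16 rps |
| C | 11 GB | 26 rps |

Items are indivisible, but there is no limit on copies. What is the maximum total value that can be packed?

352 rps

Best value-per-unit is A at 32/4, and filling with it alone uses memory 11×4=44. No mix of the others beats 11×32 = 352.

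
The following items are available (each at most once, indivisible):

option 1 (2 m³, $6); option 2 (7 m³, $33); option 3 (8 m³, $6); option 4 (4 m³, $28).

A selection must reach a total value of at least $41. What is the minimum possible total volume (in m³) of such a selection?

11

Subsets with value ≥ 41, sorted by total volume:
- option 2+option 4: volume 11, value 61
- option 1+option 2+option 4: volume 13, value 67
- option 1+option 2+option 3: volume 17, value 45
- option 2+option 3+option 4: volume 19, value 67
Minimum volume: 11 m³.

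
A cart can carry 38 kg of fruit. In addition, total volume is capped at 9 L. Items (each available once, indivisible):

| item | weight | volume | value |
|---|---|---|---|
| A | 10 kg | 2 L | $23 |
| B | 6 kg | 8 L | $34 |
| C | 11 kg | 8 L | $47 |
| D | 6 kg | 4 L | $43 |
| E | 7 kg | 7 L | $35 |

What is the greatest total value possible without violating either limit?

Feasible sets respecting both limits:
- A+D: weight 16, volume 6, value 66
- A+E: weight 17, volume 9, value 58
- C: weight 11, volume 8, value 47
Best: $66.

$66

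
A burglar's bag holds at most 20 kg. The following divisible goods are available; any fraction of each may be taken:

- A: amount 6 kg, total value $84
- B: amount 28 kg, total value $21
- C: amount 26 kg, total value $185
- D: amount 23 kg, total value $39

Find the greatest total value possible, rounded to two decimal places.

Take in order of value per unit:
- A (84/6 per unit): all 6 → value 84, running total 84.00
- C (185/26 per unit): 14 of 26 → value 14×185/26 = 99.6154, running total 183.62
Total 183.62.

183.62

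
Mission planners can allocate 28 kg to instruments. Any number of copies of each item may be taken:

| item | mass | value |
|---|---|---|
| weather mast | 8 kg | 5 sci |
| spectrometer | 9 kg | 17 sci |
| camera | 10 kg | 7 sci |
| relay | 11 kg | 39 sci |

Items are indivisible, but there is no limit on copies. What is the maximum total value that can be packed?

Best value-per-unit is relay at 39/11, and filling with it alone uses mass 2×11=22. No mix of the others beats 2×39 = 78.

78 sci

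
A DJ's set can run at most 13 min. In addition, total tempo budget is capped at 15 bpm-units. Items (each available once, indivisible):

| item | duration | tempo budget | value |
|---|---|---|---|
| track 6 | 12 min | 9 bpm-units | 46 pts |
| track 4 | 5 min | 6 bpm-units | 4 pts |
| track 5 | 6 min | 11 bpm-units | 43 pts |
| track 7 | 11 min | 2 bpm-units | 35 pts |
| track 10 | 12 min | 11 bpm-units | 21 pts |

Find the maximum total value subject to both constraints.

Feasible sets respecting both limits:
- track 6: duration 12, tempo budget 9, value 46
- track 5: duration 6, tempo budget 11, value 43
- track 7: duration 11, tempo budget 2, value 35
- track 10: duration 12, tempo budget 11, value 21
Best: 46 pts.

46 pts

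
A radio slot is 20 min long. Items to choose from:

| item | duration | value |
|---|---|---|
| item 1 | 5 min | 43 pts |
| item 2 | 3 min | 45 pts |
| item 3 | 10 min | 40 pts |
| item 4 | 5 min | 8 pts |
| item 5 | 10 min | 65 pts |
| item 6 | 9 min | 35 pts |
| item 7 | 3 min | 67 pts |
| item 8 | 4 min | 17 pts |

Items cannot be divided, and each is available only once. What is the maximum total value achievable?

194 pts

Check high-value combinations within 20 min:
- item 2+item 5+item 7+item 8: duration 3+10+3+4=20, value 45+65+67+17=194
- item 1+item 2+item 6+item 7: duration 5+3+9+3=20, value 43+45+35+67=190
- item 1+item 2+item 4+item 7+item 8: duration 5+3+5+3+4=20, value 43+45+8+67+17=180
- item 2+item 5+item 7: duration 3+10+3=16, value 45+65+67=177
- item 1+item 5+item 7: duration 5+10+3=18, value 43+65+67=175
Best: 194 pts.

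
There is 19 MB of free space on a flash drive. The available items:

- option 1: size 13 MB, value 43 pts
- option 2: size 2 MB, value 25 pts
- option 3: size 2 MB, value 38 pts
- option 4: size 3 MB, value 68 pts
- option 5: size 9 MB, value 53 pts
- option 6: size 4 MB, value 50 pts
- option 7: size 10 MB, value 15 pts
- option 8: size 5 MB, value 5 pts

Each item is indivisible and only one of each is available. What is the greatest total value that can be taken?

209 pts

Check high-value combinations within 19 MB:
- option 3+option 4+option 5+option 6: size 2+3+9+4=18, value 38+68+53+50=209
- option 2+option 4+option 5+option 6: size 2+3+9+4=18, value 25+68+53+50=196
- option 2+option 3+option 4+option 6+option 8: size 2+2+3+4+5=16, value 25+38+68+50+5=186
- option 2+option 3+option 4+option 5: size 2+2+3+9=16, value 25+38+68+53=184
Best: 209 pts.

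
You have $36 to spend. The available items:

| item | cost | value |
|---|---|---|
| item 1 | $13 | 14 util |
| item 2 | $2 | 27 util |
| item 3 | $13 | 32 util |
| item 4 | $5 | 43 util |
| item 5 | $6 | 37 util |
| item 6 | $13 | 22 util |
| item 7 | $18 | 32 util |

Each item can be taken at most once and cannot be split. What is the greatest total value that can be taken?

This is a 0/1 knapsack; check combinations near the capacity.
- item 2+item 3+item 4+item 5: cost 2+13+5+6=26, value 27+32+43+37=139
- item 2+item 4+item 5+item 7: cost 2+5+6+18=31, value 27+43+37+32=139
- item 2+item 4+item 5+item 6: cost 2+5+6+13=26, value 27+43+37+22=129
- item 2+item 3+item 4+item 6: cost 2+13+5+13=33, value 27+32+43+22=124
- item 1+item 2+item 4+item 5: cost 13+2+5+6=26, value 14+27+43+37=121
Best: 139 util.

139 util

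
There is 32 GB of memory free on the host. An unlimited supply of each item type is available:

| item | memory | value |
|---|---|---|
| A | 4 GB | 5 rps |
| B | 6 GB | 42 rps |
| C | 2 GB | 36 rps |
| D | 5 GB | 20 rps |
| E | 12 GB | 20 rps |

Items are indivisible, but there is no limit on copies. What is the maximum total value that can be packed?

576 rps

Best value-per-unit is C at 36/2, and filling with it alone uses memory 16×2=32. No mix of the others beats 16×36 = 576.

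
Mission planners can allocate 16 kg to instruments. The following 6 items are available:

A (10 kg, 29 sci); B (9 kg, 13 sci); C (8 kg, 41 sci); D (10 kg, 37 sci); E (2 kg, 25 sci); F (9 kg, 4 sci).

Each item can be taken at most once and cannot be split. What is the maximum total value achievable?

66 sci

Check high-value combinations within 16 kg:
- C+E: mass 8+2=10, value 41+25=66
- D+E: mass 10+2=12, value 37+25=62
- A+E: mass 10+2=12, value 29+25=54
- C: mass 8, value 41
Best: 66 sci.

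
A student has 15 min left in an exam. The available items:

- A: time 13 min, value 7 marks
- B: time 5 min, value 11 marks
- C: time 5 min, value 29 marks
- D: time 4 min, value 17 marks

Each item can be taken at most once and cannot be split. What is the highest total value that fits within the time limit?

Check high-value combinations within 15 min:
- B+C+D: time 5+5+4=14, value 11+29+17=57
- C+D: time 5+4=9, value 29+17=46
- B+C: time 5+5=10, value 11+29=40
- C: time 5, value 29
Best: 57 marks.

57 marks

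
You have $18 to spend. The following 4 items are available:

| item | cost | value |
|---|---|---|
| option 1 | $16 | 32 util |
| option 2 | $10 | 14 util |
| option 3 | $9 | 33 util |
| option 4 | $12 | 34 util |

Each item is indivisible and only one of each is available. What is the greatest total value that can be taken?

Check high-value combinations within $18:
- option 4: cost 12, value 34
- option 3: cost 9, value 33
- option 1: cost 16, value 32
- option 2: cost 10, value 14
Best: 34 util.

34 util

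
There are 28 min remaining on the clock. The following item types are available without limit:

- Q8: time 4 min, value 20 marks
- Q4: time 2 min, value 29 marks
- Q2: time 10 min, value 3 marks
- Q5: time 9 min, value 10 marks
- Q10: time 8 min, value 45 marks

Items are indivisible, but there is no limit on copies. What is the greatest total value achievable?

406 marks

Best value-per-unit is Q4 at 29/2, and filling with it alone uses time 14×2=28. No mix of the others beats 14×29 = 406.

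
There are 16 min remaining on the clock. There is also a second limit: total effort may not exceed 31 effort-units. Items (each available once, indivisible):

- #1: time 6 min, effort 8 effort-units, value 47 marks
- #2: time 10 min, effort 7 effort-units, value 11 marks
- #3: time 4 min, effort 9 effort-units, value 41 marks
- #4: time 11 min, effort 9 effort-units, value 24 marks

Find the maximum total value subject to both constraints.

88 marks

Feasible sets respecting both limits:
- #1+#3: time 10, effort 17, value 88
- #3+#4: time 15, effort 18, value 65
- #1+#2: time 16, effort 15, value 58
Best: 88 marks.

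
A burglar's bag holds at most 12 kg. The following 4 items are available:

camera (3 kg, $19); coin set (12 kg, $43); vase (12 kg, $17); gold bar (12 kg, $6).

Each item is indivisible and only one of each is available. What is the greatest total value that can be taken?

This is a 0/1 knapsack; check combinations near the capacity.
- coin set: weight 12, value 43
- camera: weight 3, value 19
- vase: weight 12, value 17
- gold bar: weight 12, value 6
Best: $43.

$43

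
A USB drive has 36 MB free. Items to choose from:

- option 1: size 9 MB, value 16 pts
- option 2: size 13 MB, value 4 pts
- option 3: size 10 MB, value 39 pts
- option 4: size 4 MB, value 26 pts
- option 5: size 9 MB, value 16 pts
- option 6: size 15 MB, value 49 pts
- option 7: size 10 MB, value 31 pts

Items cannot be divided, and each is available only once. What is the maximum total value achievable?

Check high-value combinations within 36 MB:
- option 3+option 6+option 7: size 10+15+10=35, value 39+49+31=119
- option 3+option 4+option 6: size 10+4+15=29, value 39+26+49=114
- option 1+option 3+option 4+option 7: size 9+10+4+10=33, value 16+39+26+31=112
- option 3+option 4+option 5+option 7: size 10+4+9+10=33, value 39+26+16+31=112
- option 4+option 6+option 7: size 4+15+10=29, value 26+49+31=106
Best: 119 pts.

119 pts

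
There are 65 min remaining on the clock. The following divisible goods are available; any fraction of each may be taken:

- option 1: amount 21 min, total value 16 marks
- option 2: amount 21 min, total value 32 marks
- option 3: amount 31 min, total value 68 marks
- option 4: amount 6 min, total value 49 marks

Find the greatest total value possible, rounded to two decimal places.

154.33

Take in order of value per unit:
- option 4 (49/6 per unit): all 6 → value 49, running total 49.00
- option 3 (68/31 per unit): all 31 → value 68, running total 117.00
- option 2 (32/21 per unit): all 21 → value 32, running total 149.00
- option 1 (16/21 per unit): 7 of 21 → value 7×16/21 = 5.3333, running total 154.33
Total 154.33.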